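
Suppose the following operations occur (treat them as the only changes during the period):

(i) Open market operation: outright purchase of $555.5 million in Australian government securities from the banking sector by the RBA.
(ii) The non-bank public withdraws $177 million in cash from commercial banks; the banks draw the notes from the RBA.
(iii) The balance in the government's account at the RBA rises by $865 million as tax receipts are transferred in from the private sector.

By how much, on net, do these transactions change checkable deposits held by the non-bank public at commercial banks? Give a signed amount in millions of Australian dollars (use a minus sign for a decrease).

-$1042 million

OMO purchase (from banks) $555.5 million: the counterparty is a bank, so public deposits are unchanged → 0.
Currency withdrawal $177 million: non-bank counterparties' bank balances fall → −$177M.
Government account inflow $865 million: non-bank counterparties' bank balances fall → −$865M.
Net: 0 − 177 − 865 = -$1042 million.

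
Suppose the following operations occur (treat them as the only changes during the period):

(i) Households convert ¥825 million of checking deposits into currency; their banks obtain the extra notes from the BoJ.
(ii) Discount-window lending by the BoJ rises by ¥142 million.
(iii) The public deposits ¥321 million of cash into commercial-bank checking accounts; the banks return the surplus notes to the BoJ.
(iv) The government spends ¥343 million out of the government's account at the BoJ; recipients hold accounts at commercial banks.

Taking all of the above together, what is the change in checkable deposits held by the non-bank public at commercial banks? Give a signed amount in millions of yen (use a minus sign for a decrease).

-¥161 million

Currency withdrawal ¥825 million: non-bank counterparties' bank balances fall → −¥825M.
Discount-window loan ¥142 million: the counterparty is a bank, so public deposits are unchanged → 0.
Currency deposit ¥321 million: non-bank counterparties' bank balances rise → +¥321M.
Government spending ¥343 million: non-bank counterparties' bank balances rise → +¥343M.
Net: −825 + 0 + 321 + 343 = -¥161 million.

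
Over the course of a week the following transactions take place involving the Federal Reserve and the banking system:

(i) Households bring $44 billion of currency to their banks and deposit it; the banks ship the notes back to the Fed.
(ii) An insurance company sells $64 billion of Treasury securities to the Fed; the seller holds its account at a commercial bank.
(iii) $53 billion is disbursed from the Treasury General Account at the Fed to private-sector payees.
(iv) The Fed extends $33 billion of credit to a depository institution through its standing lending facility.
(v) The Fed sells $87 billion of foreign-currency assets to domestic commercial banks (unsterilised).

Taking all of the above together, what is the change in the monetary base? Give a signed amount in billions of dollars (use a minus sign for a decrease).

+$63 billion

Fed balance sheet:
  Assets:      Securities +$64B, Loans to banks +$33B, Foreign assets −$87B
  Liabilities: Bank reserves +$107B, Currency in circulation −$44B, Government deposits −$53B
Commercial banking system:
  Assets:      Reserves at CB +$107B, Foreign assets +$87B
  Liabilities: Checkable deposits +$161B, Borrowings from CB +$33B
Monetary base = currency + reserves: −$44B + (+$107B) = +$63 billion.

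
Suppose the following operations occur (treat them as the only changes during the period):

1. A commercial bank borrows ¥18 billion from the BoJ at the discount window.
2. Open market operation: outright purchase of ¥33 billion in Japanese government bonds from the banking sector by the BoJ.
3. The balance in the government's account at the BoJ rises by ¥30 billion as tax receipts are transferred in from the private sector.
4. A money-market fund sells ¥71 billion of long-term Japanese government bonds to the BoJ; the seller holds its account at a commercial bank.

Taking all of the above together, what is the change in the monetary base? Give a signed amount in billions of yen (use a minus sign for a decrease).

Discount-window loan ¥18 billion: BoJ balance sheet expands → +¥18B.
OMO purchase (from banks) ¥33 billion: BoJ balance sheet expands → +¥33B.
Government account inflow ¥30 billion: reserves shift to a non-base liability → −¥30B.
Asset purchase (from non-banks) ¥71 billion: BoJ balance sheet expands → +¥71B.
Net: 18 + 33 − 30 + 71 = +¥92 billion.

+¥92 billion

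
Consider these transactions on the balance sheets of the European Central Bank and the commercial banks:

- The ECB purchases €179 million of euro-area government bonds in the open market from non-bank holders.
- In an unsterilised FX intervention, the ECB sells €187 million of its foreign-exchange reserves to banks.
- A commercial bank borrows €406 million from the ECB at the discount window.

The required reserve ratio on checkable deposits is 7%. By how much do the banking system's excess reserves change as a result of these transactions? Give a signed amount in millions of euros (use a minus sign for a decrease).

+€385.47 million

Asset purchase (from non-banks) €179 million: reserves +€179M, deposits +€179M.
FX sale €187 million: reserves −€187M, deposits 0.
Discount-window loan €406 million: reserves +€406M, deposits 0.
Totals: Δreserves = +€398M, Δdeposits = +€179M.
Δrequired reserves = 7% × +€179M = +€12.53M.
Δexcess reserves = Δreserves − Δrequired = +€398M − (+€12.53M) = +€385.47 million.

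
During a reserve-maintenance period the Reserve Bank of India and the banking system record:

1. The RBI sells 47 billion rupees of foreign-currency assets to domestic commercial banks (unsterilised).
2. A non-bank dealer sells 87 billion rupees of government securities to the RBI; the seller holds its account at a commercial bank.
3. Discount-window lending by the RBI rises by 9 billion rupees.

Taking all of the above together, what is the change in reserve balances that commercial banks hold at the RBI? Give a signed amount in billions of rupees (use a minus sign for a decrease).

+49 billion

RBI balance sheet:
  Assets:      Securities +87B, Loans to banks +9B, Foreign assets −47B
  Liabilities: Bank reserves +49B
Commercial banking system:
  Assets:      Reserves at CB +49B, Foreign assets +47B
  Liabilities: Checkable deposits +87B, Borrowings from CB +9B
So the change in reserve balances that commercial banks hold at the RBI is +49 billion.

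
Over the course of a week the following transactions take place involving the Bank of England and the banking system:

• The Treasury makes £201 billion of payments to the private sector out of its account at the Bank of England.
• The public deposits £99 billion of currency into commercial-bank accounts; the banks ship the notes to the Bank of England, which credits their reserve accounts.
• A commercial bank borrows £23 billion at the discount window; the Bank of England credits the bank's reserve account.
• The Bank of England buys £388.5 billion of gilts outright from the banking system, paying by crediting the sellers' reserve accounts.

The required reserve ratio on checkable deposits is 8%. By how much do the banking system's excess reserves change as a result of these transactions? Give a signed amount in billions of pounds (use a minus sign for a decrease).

Government spending £201 billion: reserves +£201B, deposits +£201B.
Currency deposit £99 billion: reserves +£99B, deposits +£99B.
Discount-window loan £23 billion: reserves +£23B, deposits 0.
OMO purchase (from banks) £388.5 billion: reserves +£388.5B, deposits 0.
Totals: Δreserves = +£711.5B, Δdeposits = +£300B.
Δrequired reserves = 8% × +£300B = +£24B.
Δexcess reserves = Δreserves − Δrequired = +£711.5B − (+£24B) = +£687.5 billion.

+£687.5 billion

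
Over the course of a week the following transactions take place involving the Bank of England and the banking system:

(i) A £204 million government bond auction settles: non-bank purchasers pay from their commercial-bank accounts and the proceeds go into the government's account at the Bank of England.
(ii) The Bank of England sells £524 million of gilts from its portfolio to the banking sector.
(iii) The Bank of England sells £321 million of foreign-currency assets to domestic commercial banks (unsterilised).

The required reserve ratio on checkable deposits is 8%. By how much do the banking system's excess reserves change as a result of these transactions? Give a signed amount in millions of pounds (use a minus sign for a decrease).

Government account inflow £204 million: reserves −£204M, deposits −£204M.
OMO sale (to banks) £524 million: reserves −£524M, deposits 0.
FX sale £321 million: reserves −£321M, deposits 0.
Totals: Δreserves = −£1049M, Δdeposits = −£204M.
Δrequired reserves = 8% × −£204M = −£16.32M.
Δexcess reserves = Δreserves − Δrequired = −£1049M − (−£16.32M) = -£1032.68 million.

-£1032.68 million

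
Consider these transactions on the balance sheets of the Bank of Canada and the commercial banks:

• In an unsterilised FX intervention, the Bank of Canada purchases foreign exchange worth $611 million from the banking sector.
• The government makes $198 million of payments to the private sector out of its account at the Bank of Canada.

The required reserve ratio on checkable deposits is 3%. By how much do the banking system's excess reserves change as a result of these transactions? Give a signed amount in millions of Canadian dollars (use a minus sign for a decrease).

FX purchase $611 million: reserves +$611M, deposits 0.
Government spending $198 million: reserves +$198M, deposits +$198M.
Totals: Δreserves = +$809M, Δdeposits = +$198M.
Δrequired reserves = 3% × +$198M = +$5.94M.
Δexcess reserves = Δreserves − Δrequired = +$809M − (+$5.94M) = +$803.06 million.

+$803.06 million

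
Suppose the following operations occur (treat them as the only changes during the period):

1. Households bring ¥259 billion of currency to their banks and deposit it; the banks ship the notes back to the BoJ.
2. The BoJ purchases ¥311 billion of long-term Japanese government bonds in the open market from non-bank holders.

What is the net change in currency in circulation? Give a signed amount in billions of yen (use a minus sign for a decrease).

-¥259 billion

Currency deposit ¥259 billion: notes return to the central bank → −¥259B.
Asset purchase (from non-banks) ¥311 billion: no currency enters or leaves circulation → 0.
Net: −259 + 0 = -¥259 billion.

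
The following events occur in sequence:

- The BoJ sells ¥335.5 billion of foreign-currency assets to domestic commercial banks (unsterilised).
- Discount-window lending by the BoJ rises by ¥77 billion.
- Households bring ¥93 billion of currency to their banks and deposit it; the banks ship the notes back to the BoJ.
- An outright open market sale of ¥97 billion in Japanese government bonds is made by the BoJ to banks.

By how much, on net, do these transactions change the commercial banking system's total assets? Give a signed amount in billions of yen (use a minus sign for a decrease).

+¥170 billion

FX sale ¥335.5 billion: just an asset swap on bank balance sheets → 0.
Discount-window loan ¥77 billion: bank balance sheets expand → +¥77B.
Currency deposit ¥93 billion: bank balance sheets expand → +¥93B.
OMO sale (to banks) ¥97 billion: just an asset swap on bank balance sheets → 0.
Net: 0 + 77 + 93 + 0 = +¥170 billion.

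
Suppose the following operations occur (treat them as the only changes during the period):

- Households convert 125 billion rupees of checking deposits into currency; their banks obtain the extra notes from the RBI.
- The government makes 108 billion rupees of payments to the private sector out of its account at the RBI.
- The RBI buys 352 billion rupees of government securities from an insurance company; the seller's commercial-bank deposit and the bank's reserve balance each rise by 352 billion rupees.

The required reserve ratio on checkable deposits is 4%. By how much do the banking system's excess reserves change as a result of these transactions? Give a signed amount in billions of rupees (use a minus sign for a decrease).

Currency withdrawal 125 billion rupees: reserves −125B, deposits −125B.
Government spending 108 billion rupees: reserves +108B, deposits +108B.
Asset purchase (from non-banks) 352 billion rupees: reserves +352B, deposits +352B.
Totals: Δreserves = +335B, Δdeposits = +335B.
Δrequired reserves = 4% × +335B = +13.4B.
Δexcess reserves = Δreserves − Δrequired = +335B − (+13.4B) = +321.6 billion.

+321.6 billion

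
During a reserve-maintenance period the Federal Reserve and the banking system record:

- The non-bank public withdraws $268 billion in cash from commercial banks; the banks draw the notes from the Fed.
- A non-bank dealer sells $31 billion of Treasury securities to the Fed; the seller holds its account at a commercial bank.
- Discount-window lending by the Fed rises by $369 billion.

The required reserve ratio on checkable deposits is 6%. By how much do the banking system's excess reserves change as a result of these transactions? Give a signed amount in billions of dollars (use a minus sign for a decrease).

+$146.22 billion

Currency withdrawal $268 billion: reserves −$268B, deposits −$268B.
Asset purchase (from non-banks) $31 billion: reserves +$31B, deposits +$31B.
Discount-window loan $369 billion: reserves +$369B, deposits 0.
Totals: Δreserves = +$132B, Δdeposits = −$237B.
Δrequired reserves = 6% × −$237B = −$14.22B.
Δexcess reserves = Δreserves − Δrequired = +$132B − (−$14.22B) = +$146.22 billion.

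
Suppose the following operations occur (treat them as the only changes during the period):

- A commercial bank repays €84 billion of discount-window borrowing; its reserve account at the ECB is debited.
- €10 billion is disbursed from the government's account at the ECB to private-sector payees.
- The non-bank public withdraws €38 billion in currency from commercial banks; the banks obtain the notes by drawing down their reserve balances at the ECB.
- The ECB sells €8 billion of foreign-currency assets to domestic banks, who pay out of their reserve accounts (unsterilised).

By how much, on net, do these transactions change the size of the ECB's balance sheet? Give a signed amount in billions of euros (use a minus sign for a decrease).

-€92 billion

Discount-window repayment €84 billion: an ECB asset is shed → −€84B.
Government spending €10 billion: only the composition of liabilities changes → 0.
Currency withdrawal €38 billion: only the composition of liabilities changes → 0.
FX sale €8 billion: an ECB asset is shed → −€8B.
Net: −84 + 0 + 0 − 8 = -€92 billion.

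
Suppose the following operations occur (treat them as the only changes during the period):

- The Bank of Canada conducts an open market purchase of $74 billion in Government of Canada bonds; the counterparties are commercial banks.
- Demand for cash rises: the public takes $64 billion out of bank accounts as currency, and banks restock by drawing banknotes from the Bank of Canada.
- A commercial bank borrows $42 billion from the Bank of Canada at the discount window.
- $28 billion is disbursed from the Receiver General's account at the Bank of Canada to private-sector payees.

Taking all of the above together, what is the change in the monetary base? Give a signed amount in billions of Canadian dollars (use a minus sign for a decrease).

+$144 billion

OMO purchase (from banks) $74 billion: Bank of Canada balance sheet expands → +$74B.
Currency withdrawal $64 billion: just a shift between currency and reserves — both are base money → 0.
Discount-window loan $42 billion: Bank of Canada balance sheet expands → +$42B.
Government spending $28 billion: a non-base liability converts back to reserves → +$28B.
Net: 74 + 0 + 42 + 28 = +$144 billion.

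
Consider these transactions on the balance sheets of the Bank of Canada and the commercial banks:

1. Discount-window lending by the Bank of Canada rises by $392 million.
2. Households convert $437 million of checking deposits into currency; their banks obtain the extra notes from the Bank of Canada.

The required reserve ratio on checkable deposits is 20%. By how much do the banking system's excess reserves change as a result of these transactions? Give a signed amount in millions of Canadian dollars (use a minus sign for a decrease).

+$42.4 million

Discount-window loan $392 million: reserves +$392M, deposits 0.
Currency withdrawal $437 million: reserves −$437M, deposits −$437M.
Totals: Δreserves = −$45M, Δdeposits = −$437M.
Δrequired reserves = 20% × −$437M = −$87.4M.
Δexcess reserves = Δreserves − Δrequired = −$45M − (−$87.4M) = +$42.4 million.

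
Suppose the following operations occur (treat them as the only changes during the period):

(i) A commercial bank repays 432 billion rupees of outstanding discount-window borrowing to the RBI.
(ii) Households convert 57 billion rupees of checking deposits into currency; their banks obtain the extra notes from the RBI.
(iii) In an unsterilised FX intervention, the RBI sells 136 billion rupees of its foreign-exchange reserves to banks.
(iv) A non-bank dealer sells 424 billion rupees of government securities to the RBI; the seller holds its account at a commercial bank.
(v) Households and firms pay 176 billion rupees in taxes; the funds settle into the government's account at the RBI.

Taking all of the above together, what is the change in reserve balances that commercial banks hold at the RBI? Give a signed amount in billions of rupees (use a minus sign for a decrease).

-377 billion

RBI balance sheet:
  Assets:      Securities +424B, Loans to banks −432B, Foreign assets −136B
  Liabilities: Bank reserves −377B, Currency in circulation +57B, Government deposits +176B
Commercial banking system:
  Assets:      Reserves at CB −377B, Foreign assets +136B
  Liabilities: Checkable deposits +191B, Borrowings from CB −432B
So the change in reserve balances that commercial banks hold at the RBI is -377 billion.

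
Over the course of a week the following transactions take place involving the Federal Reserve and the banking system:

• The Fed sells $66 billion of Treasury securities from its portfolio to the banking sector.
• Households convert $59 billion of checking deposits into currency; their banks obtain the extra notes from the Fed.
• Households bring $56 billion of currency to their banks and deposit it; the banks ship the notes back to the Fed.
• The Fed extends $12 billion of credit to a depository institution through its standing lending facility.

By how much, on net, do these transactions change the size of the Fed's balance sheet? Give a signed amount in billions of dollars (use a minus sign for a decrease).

Fed balance sheet:
  Assets:      Securities −$66B, Loans to banks +$12B
  Liabilities: Bank reserves −$57B, Currency in circulation +$3B
Commercial banking system:
  Assets:      Reserves at CB −$57B, Securities +$66B
  Liabilities: Checkable deposits −$3B, Borrowings from CB +$12B
Change in total Fed assets = -$54 billion.

-$54 billion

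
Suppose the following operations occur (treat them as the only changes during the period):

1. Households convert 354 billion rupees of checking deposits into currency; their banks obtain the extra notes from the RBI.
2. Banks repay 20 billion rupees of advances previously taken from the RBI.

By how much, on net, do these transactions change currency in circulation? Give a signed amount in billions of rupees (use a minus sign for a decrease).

Currency withdrawal 354 billion rupees: notes leave the central bank → +354B.
Discount-window repayment 20 billion rupees: no currency enters or leaves circulation → 0.
Net: 354 + 0 = +354 billion.

+354 billion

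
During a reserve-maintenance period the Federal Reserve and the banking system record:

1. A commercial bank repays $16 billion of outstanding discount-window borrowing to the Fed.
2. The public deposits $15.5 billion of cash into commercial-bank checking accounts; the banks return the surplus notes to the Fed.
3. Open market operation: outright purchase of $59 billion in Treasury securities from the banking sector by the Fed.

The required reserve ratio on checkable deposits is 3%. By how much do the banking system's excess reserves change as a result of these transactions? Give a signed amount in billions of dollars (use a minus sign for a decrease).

+$58.035 billion

Discount-window repayment $16 billion: reserves −$16B, deposits 0.
Currency deposit $15.5 billion: reserves +$15.5B, deposits +$15.5B.
OMO purchase (from banks) $59 billion: reserves +$59B, deposits 0.
Totals: Δreserves = +$58.5B, Δdeposits = +$15.5B.
Δrequired reserves = 3% × +$15.5B = +$0.465B.
Δexcess reserves = Δreserves − Δrequired = +$58.5B − (+$0.465B) = +$58.035 billion.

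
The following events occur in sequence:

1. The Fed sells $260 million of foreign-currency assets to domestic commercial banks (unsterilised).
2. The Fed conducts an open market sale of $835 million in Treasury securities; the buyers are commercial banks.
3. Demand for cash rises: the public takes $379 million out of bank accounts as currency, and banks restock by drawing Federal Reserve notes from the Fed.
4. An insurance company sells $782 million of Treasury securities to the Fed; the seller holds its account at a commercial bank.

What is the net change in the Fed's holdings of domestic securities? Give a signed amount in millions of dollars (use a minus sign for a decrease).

-$53 million

FX sale $260 million: the Fed's securities portfolio is untouched → 0.
OMO sale (to banks) $835 million: securities removed from the Fed's portfolio → −$835M.
Currency withdrawal $379 million: the Fed's securities portfolio is untouched → 0.
Asset purchase (from non-banks) $782 million: securities added to the Fed's portfolio → +$782M.
Net: 0 − 835 + 0 + 782 = -$53 million.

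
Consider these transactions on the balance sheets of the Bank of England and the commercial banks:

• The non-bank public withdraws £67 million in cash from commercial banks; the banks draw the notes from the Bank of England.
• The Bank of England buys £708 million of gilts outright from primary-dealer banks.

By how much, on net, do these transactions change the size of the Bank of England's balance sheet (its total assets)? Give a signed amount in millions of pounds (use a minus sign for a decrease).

Bank of England balance sheet:
  Assets:      Securities +£708M
  Liabilities: Bank reserves +£641M, Currency in circulation +£67M
Change in total Bank of England assets = +£708 million.

+£708 million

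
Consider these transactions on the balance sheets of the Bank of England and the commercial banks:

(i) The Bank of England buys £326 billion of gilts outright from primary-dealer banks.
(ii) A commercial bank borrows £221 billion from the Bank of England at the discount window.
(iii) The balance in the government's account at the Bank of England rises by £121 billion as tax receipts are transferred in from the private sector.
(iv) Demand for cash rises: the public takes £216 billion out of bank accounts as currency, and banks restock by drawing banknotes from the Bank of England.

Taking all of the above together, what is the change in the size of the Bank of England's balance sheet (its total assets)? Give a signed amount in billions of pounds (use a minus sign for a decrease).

Bank of England balance sheet:
  Assets:      Securities +£326B, Loans to banks +£221B
  Liabilities: Bank reserves +£210B, Currency in circulation +£216B, Government deposits +£121B
Commercial banking system:
  Assets:      Reserves at CB +£210B, Securities −£326B
  Liabilities: Checkable deposits −£337B, Borrowings from CB +£221B
Change in total Bank of England assets = +£547 billion.

+£547 billion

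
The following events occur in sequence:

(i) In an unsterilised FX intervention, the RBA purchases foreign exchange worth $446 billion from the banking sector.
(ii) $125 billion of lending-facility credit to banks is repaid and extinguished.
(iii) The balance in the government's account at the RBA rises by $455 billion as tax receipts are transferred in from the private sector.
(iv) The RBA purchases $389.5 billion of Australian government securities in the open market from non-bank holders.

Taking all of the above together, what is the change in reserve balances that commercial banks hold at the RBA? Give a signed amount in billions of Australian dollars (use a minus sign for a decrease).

RBA balance sheet:
  Assets:      Securities +$389.5B, Loans to banks −$125B, Foreign assets +$446B
  Liabilities: Bank reserves +$255.5B, Government deposits +$455B
Commercial banking system:
  Assets:      Reserves at CB +$255.5B, Foreign assets −$446B
  Liabilities: Checkable deposits −$65.5B, Borrowings from CB −$125B
So the change in reserve balances that commercial banks hold at the RBA is +$255.5 billion.

+$255.5 billion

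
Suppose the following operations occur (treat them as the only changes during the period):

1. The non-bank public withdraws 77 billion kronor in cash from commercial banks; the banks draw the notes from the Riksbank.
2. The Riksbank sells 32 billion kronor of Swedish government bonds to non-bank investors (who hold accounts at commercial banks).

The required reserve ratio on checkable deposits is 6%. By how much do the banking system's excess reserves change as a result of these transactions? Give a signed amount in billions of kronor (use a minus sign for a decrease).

Currency withdrawal 77 billion kronor: reserves −77B, deposits −77B.
Asset sale (to non-banks) 32 billion kronor: reserves −32B, deposits −32B.
Totals: Δreserves = −109B, Δdeposits = −109B.
Δrequired reserves = 6% × −109B = −6.54B.
Δexcess reserves = Δreserves − Δrequired = −109B − (−6.54B) = -102.46 billion.

-102.46 billion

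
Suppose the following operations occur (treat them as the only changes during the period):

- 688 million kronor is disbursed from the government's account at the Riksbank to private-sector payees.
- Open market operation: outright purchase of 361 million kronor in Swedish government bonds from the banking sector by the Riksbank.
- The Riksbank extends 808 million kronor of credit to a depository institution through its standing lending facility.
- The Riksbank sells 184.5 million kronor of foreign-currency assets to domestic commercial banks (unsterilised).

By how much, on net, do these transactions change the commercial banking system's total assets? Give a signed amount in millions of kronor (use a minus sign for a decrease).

Government spending 688 million kronor: bank balance sheets expand → +688M.
OMO purchase (from banks) 361 million kronor: just an asset swap on bank balance sheets → 0.
Discount-window loan 808 million kronor: bank balance sheets expand → +808M.
FX sale 184.5 million kronor: just an asset swap on bank balance sheets → 0.
Net: 688 + 0 + 808 + 0 = +1496 million.

+1496 million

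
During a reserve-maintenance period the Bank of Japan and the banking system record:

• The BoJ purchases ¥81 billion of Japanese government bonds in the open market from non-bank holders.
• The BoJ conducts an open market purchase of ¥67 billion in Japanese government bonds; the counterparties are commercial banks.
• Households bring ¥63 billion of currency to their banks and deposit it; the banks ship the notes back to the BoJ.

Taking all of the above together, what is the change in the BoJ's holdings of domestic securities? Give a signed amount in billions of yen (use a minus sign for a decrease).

BoJ balance sheet:
  Assets:      Securities +¥148B
  Liabilities: Bank reserves +¥211B, Currency in circulation −¥63B
So the change in the BoJ's holdings of domestic securities is +¥148 billion.

+¥148 billion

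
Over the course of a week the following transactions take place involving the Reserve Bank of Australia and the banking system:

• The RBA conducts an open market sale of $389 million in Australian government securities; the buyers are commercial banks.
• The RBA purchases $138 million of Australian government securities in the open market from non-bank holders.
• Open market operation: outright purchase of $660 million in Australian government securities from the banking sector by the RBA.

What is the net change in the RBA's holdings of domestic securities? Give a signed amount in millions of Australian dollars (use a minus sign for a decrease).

RBA balance sheet:
  Assets:      Securities +$409M
  Liabilities: Bank reserves +$409M
So the change in the RBA's holdings of domestic securities is +$409 million.

+$409 million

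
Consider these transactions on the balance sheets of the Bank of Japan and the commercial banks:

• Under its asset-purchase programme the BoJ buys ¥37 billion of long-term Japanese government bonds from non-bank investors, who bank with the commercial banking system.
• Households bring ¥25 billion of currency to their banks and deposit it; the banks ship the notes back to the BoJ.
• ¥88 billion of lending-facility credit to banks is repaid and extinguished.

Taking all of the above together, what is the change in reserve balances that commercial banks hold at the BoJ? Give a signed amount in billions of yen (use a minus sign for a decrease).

-¥26 billion

BoJ balance sheet:
  Assets:      Securities +¥37B, Loans to banks −¥88B
  Liabilities: Bank reserves −¥26B, Currency in circulation −¥25B
Commercial banking system:
  Assets:      Reserves at CB −¥26B
  Liabilities: Checkable deposits +¥62B, Borrowings from CB −¥88B
So the change in reserve balances that commercial banks hold at the BoJ is -¥26 billion.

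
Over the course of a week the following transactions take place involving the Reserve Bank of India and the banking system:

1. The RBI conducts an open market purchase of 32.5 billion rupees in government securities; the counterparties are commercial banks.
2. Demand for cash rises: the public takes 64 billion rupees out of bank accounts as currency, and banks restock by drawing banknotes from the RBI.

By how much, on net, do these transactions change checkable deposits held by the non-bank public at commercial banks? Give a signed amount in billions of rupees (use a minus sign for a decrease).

OMO purchase (from banks) 32.5 billion rupees: the counterparty is a bank, so public deposits are unchanged → 0.
Currency withdrawal 64 billion rupees: non-bank counterparties' bank balances fall → −64B.
Net: 0 − 64 = -64 billion.

-64 billion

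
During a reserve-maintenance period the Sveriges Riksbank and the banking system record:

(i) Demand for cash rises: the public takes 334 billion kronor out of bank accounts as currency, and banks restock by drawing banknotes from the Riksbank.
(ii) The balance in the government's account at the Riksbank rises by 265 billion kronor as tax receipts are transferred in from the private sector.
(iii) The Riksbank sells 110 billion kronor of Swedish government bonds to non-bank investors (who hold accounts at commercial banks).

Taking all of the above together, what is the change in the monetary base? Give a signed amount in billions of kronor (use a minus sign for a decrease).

Riksbank balance sheet:
  Assets:      Securities −110B
  Liabilities: Bank reserves −709B, Currency in circulation +334B, Government deposits +265B
Monetary base = currency + reserves: +334B + (−709B) = -375 billion.

-375 billion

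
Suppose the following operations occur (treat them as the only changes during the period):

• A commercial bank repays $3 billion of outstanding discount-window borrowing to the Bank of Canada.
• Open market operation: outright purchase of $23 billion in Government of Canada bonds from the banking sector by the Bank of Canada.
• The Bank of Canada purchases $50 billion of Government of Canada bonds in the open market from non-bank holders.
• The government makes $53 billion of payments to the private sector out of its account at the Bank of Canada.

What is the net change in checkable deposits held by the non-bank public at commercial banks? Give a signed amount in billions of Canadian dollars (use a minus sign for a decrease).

Discount-window repayment $3 billion: the counterparty is a bank, so public deposits are unchanged → 0.
OMO purchase (from banks) $23 billion: the counterparty is a bank, so public deposits are unchanged → 0.
Asset purchase (from non-banks) $50 billion: non-bank counterparties' bank balances rise → +$50B.
Government spending $53 billion: non-bank counterparties' bank balances rise → +$53B.
Net: 0 + 0 + 50 + 53 = +$103 billion.

+$103 billion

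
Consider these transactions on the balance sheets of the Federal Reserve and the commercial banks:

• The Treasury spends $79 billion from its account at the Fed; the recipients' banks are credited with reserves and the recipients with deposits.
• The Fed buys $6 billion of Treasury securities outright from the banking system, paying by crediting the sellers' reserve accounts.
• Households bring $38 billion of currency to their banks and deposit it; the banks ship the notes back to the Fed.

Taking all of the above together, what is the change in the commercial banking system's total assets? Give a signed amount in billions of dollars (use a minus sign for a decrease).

+$117 billion

Government spending $79 billion: bank balance sheets expand → +$79B.
OMO purchase (from banks) $6 billion: just an asset swap on bank balance sheets → 0.
Currency deposit $38 billion: bank balance sheets expand → +$38B.
Net: 79 + 0 + 38 = +$117 billion.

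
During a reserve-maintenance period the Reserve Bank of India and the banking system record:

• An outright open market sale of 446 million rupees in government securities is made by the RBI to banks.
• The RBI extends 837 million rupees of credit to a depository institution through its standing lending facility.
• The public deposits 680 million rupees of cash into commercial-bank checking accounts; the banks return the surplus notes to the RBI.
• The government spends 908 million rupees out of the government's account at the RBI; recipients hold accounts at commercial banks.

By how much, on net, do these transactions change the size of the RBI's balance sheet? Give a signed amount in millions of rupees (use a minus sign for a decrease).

+391 million

RBI balance sheet:
  Assets:      Securities −446M, Loans to banks +837M
  Liabilities: Bank reserves +1979M, Currency in circulation −680M, Government deposits −908M
Commercial banking system:
  Assets:      Reserves at CB +1979M, Securities +446M
  Liabilities: Checkable deposits +1588M, Borrowings from CB +837M
Change in total RBI assets = +391 million.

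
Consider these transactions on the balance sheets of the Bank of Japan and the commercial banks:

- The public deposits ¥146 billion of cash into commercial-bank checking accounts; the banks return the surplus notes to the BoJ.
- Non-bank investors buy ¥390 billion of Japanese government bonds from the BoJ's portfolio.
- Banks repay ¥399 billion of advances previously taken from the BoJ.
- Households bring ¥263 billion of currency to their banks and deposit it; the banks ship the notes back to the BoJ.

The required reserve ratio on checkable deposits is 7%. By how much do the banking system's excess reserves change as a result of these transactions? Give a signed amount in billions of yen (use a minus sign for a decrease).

-¥381.33 billion

Currency deposit ¥146 billion: reserves +¥146B, deposits +¥146B.
Asset sale (to non-banks) ¥390 billion: reserves −¥390B, deposits −¥390B.
Discount-window repayment ¥399 billion: reserves −¥399B, deposits 0.
Currency deposit ¥263 billion: reserves +¥263B, deposits +¥263B.
Totals: Δreserves = −¥380B, Δdeposits = +¥19B.
Δrequired reserves = 7% × +¥19B = +¥1.33B.
Δexcess reserves = Δreserves − Δrequired = −¥380B − (+¥1.33B) = -¥381.33 billion.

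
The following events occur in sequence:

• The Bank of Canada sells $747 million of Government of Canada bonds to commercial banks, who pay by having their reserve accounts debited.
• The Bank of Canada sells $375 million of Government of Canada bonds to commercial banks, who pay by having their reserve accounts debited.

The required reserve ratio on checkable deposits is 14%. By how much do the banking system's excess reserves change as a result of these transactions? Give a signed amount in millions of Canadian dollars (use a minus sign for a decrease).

-$1122 million

OMO sale (to banks) $747 million: reserves −$747M, deposits 0.
OMO sale (to banks) $375 million: reserves −$375M, deposits 0.
Totals: Δreserves = −$1122M, Δdeposits = 0.
Δrequired reserves = 14% × 0 = 0.
Δexcess reserves = Δreserves − Δrequired = −$1122M − (0) = -$1122 million.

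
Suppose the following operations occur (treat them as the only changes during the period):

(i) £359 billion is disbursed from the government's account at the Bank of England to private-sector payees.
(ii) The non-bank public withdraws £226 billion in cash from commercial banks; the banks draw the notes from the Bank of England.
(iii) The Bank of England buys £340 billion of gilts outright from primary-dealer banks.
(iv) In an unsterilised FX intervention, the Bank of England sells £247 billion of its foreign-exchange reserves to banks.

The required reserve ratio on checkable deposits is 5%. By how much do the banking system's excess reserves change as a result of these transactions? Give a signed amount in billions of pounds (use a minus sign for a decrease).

Government spending £359 billion: reserves +£359B, deposits +£359B.
Currency withdrawal £226 billion: reserves −£226B, deposits −£226B.
OMO purchase (from banks) £340 billion: reserves +£340B, deposits 0.
FX sale £247 billion: reserves −£247B, deposits 0.
Totals: Δreserves = +£226B, Δdeposits = +£133B.
Δrequired reserves = 5% × +£133B = +£6.65B.
Δexcess reserves = Δreserves − Δrequired = +£226B − (+£6.65B) = +£219.35 billion.

+£219.35 billion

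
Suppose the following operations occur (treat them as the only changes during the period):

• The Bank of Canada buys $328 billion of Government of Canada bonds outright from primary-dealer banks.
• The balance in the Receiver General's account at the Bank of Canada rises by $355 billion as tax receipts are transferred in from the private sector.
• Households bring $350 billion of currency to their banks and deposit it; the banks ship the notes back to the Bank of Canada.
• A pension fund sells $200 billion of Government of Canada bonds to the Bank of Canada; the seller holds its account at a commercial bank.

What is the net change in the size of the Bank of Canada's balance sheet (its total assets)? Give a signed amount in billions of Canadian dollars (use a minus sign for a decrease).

Bank of Canada balance sheet:
  Assets:      Securities +$528B
  Liabilities: Bank reserves +$523B, Currency in circulation −$350B, Government deposits +$355B
Change in total Bank of Canada assets = +$528 billion.

+$528 billion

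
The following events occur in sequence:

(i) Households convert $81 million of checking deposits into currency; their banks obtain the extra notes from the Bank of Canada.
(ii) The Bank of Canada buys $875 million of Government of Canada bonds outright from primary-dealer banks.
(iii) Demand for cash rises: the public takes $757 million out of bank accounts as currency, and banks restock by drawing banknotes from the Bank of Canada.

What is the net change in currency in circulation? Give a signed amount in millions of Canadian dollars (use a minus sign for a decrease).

Currency withdrawal $81 million: notes leave the central bank → +$81M.
OMO purchase (from banks) $875 million: no currency enters or leaves circulation → 0.
Currency withdrawal $757 million: notes leave the central bank → +$757M.
Net: 81 + 0 + 757 = +$838 million.

+$838 million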